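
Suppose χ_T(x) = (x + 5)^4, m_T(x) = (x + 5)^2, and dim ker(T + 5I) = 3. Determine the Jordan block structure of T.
Jordan blocks: (-5, 2), (-5, 1), (-5, 1)

λ = -5: algebraic multiplicity 4 (exponent in χ_T), largest block size 2 (exponent in m_T), 3 blocks (geometric multiplicity). These force block sizes [2, 1, 1].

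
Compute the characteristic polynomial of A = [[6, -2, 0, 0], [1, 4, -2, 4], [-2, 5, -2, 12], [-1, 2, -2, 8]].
χ_A(x) = (x - 4)^4

xI - A = [[x - 6, 2, 0, 0], [-1, x - 4, 2, -4], [2, -5, x + 2, -12], [1, -2, 2, x - 8]].

Expanding det(xI - A) along the first row:
det(xI - A) = + (x - 6)·det([[x - 4, 2, -4], [-5, x + 2, -12], [-2, 2, x - 8]]) - (2)·det([[-1, 2, -4], [2, x + 2, -12], [1, 2, x - 8]]) + (0)·det([[-1, x - 4, -4], [2, -5, -12], [1, -2, x - 8]]) - (0)·det([[-1, x - 4, 2], [2, -5, x + 2], [1, -2, 2]]).

Evaluating gives χ_A(x) = x^4 - 16x^3 + 96x^2 - 256x + 256 = (x - 4)^4.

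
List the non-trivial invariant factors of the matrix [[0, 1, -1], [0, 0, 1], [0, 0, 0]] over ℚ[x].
x^3

The Jordan structure of A has elementary divisors x^3. Arranging the block sizes at each eigenvalue in decreasing order and taking row products gives the invariant factors.

Invariant factors (smallest first, each dividing the next): x^3.

Check: the last factor x^3 is the minimal polynomial, and the product x^3 is the characteristic polynomial.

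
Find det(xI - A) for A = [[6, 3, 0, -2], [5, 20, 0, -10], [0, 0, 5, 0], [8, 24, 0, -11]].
χ_A(x) = (x - 5)^4

xI - A = [[x - 6, -3, 0, 2], [-5, x - 20, 0, 10], [0, 0, x - 5, 0], [-8, -24, 0, x + 11]].

Expanding det(xI - A) along the first row:
det(xI - A) = + (x - 6)·det([[x - 20, 0, 10], [0, x - 5, 0], [-24, 0, x + 11]]) - (-3)·det([[-5, 0, 10], [0, x - 5, 0], [-8, 0, x + 11]]) + (0)·det([[-5, x - 20, 10], [0, 0, 0], [-8, -24, x + 11]]) - (2)·det([[-5, x - 20, 0], [0, 0, x - 5], [-8, -24, 0]]).

Evaluating gives χ_A(x) = x^4 - 20x^3 + 150x^2 - 500x + 625 = (x - 5)^4.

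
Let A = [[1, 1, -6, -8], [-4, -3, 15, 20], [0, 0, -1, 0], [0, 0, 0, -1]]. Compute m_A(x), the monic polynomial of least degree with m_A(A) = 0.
The characteristic polynomial factors as (x + 1)^4. The minimal polynomial is ∏(x - λ)^{k_λ} where k_λ is the size of the largest Jordan block at λ.

For λ = -1: rank(A + I) = 2, and the largest Jordan block has size 3 (the smallest k with rank((A + I)^k) = rank((A + I)^(k+1))).

So m_A(x) = (x + 1)^3.

m_A(x) = (x + 1)^3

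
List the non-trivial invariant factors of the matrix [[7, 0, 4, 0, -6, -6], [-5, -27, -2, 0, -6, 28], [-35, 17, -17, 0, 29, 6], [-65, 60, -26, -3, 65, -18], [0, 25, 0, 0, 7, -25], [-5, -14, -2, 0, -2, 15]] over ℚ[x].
The Jordan structure of A has elementary divisors (x + 3)^3, (x + 3)^3. Arranging the block sizes at each eigenvalue in decreasing order and taking row products gives the invariant factors.

Invariant factors (smallest first, each dividing the next): (x + 3)^3, (x + 3)^3.

Check: the last factor (x + 3)^3 is the minimal polynomial, and the product (x + 3)^6 is the characteristic polynomial.

(x + 3)^3, (x + 3)^3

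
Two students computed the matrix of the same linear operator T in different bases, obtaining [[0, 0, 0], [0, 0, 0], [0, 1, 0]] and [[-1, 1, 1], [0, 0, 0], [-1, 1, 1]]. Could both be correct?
Two matrices over a field are similar if and only if they have the same invariant factors.

Both A and B have characteristic polynomial x^3 and minimal polynomial x^2. Computing further, both have invariant factors x, x^2. Hence A and B are similar.

Yes.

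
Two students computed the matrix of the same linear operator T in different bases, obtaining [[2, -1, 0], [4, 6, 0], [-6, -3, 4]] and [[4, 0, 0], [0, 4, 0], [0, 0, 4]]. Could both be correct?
No.

Both have characteristic polynomial (x - 4)^3, but the minimal polynomial of A is (x - 4)^2 while the minimal polynomial of B is x - 4. The minimal polynomial is a similarity invariant, so A and B are not similar.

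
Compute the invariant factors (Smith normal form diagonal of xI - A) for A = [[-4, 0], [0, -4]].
x + 4, x + 4

The Jordan structure of A has elementary divisors (x + 4), (x + 4). Arranging the block sizes at each eigenvalue in decreasing order and taking row products gives the invariant factors.

Invariant factors (smallest first, each dividing the next): x + 4, x + 4.

Check: the last factor x + 4 is the minimal polynomial, and the product (x + 4)^2 is the characteristic polynomial.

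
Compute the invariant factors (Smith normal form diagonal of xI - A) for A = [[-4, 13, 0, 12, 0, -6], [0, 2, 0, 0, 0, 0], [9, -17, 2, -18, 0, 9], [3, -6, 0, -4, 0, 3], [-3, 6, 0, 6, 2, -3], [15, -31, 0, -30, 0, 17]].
x - 2, x - 2, x - 2, (x - 5)(x - 2)^2

The Jordan structure of A has elementary divisors (x - 2)^2, (x - 2), (x - 2), (x - 2), (x - 5). Arranging the block sizes at each eigenvalue in decreasing order and taking row products gives the invariant factors.

Invariant factors (smallest first, each dividing the next): x - 2, x - 2, x - 2, (x - 5)(x - 2)^2.

Check: the last factor (x - 5)(x - 2)^2 is the minimal polynomial, and the product (x - 5)(x - 2)^5 is the characteristic polynomial.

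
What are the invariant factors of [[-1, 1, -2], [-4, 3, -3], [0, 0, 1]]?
(x - 1)^3

The Jordan structure of A has elementary divisors (x - 1)^3. Arranging the block sizes at each eigenvalue in decreasing order and taking row products gives the invariant factors.

Invariant factors (smallest first, each dividing the next): (x - 1)^3.

Check: the last factor (x - 1)^3 is the minimal polynomial, and the product (x - 1)^3 is the characteristic polynomial.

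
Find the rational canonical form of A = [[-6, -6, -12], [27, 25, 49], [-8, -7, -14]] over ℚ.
The invariant factors of A (the non-unit diagonal entries of the Smith normal form of xI - A over ℚ[x]) are (x - 6)(x^2 + x - 1), each dividing the next. The characteristic polynomial is their product, (x - 6)(x^2 + x - 1).

The rational canonical form is the block-diagonal matrix of companion matrices C(f_i):
R = [[0, 0, -6], [1, 0, 7], [0, 1, 5]].

Note the characteristic polynomial does not split into linear factors over ℚ, so A has no Jordan form over ℚ; the rational canonical form exists over any field.

R = [[0, 0, -6], [1, 0, 7], [0, 1, 5]]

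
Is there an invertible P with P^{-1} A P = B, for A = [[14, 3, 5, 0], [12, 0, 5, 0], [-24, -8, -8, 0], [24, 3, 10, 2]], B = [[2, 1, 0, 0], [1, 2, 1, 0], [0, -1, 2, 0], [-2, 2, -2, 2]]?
Two matrices over a field are similar if and only if they have the same invariant factors.

Both A and B have characteristic polynomial (x - 2)^4 and minimal polynomial (x - 2)^3. Computing further, both have invariant factors x - 2, (x - 2)^3. Hence A and B are similar.

Yes.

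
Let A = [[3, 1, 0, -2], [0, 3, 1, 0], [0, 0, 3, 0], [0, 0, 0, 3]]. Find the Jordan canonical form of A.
The characteristic polynomial is det(xI - A) = (x - 3)^4, so the eigenvalues are 3 (algebraic multiplicity 4).

For λ = 3: rank(A - 3I) = 2, rank((A - 3I)^2) = 1, rank((A - 3I)^3) = 0. The eigenspace has dimension 4 - 2 = 2, so there are 2 Jordan blocks; the rank sequence gives block sizes [3, 1].

Assembling the blocks gives the Jordan form J above.

J = [[3, 1, 0, 0], [0, 3, 1, 0], [0, 0, 3, 0], [0, 0, 0, 3]]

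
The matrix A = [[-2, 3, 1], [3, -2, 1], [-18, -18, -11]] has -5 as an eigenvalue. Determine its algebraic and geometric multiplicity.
algebraic multiplicity 3, geometric multiplicity 2

The characteristic polynomial is (x + 5)^3, so the factor x + 5 appears with exponent 3: the algebraic multiplicity is 3.

rank(A + 5I) = 1, so the eigenspace has dimension 3 - 1 = 2: the geometric multiplicity is 2.

Since 2 < 3, A is not diagonalizable.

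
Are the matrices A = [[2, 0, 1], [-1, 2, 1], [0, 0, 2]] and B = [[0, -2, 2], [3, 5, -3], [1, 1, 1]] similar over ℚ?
No.

Both have characteristic polynomial (x - 2)^3, but the minimal polynomial of A is (x - 2)^3 while the minimal polynomial of B is (x - 2)^2. The minimal polynomial is a similarity invariant, so A and B are not similar.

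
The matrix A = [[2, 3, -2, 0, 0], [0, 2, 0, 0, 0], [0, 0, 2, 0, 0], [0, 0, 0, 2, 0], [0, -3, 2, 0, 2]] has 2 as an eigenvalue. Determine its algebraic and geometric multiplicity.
algebraic multiplicity 5, geometric multiplicity 4

The characteristic polynomial is (x - 2)^5, so the factor x - 2 appears with exponent 5: the algebraic multiplicity is 5.

rank(A - 2I) = 1, so the eigenspace has dimension 5 - 1 = 4: the geometric multiplicity is 4.

Since 4 < 5, A is not diagonalizable.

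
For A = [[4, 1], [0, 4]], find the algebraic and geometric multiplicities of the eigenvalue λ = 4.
algebraic multiplicity 2, geometric multiplicity 1

The characteristic polynomial is (x - 4)^2, so the factor x - 4 appears with exponent 2: the algebraic multiplicity is 2.

rank(A - 4I) = 1, so the eigenspace has dimension 2 - 1 = 1: the geometric multiplicity is 1.

Since 1 < 2, A is not diagonalizable.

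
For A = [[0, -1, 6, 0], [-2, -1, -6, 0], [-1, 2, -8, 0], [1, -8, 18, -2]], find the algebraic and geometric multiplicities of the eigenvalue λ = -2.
algebraic multiplicity 3, geometric multiplicity 2

The characteristic polynomial is (x + 2)^3(x + 5), so the factor x + 2 appears with exponent 3: the algebraic multiplicity is 3.

rank(A + 2I) = 2, so the eigenspace has dimension 4 - 2 = 2: the geometric multiplicity is 2.

Since 2 < 3, A is not diagonalizable.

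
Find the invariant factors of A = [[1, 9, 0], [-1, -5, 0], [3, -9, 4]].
(x - 4)(x + 2)^2

The Jordan structure of A has elementary divisors (x + 2)^2, (x - 4). Arranging the block sizes at each eigenvalue in decreasing order and taking row products gives the invariant factors.

Invariant factors (smallest first, each dividing the next): (x - 4)(x + 2)^2.

Check: the last factor (x - 4)(x + 2)^2 is the minimal polynomial, and the product (x - 4)(x + 2)^2 is the characteristic polynomial.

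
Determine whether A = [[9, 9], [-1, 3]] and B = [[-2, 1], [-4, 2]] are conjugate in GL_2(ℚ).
trace(A) = 12 but trace(B) = 0. The trace is a similarity invariant, so A and B are not similar.

No.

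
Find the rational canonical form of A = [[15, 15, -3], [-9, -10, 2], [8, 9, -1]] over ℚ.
R = [[0, 0, -12], [1, 0, 14], [0, 1, 4]]

The invariant factors of A (the non-unit diagonal entries of the Smith normal form of xI - A over ℚ[x]) are (x - 6)(x^2 + 2x - 2), each dividing the next. The characteristic polynomial is their product, (x - 6)(x^2 + 2x - 2).

The rational canonical form is the block-diagonal matrix of companion matrices C(f_i):
R = [[0, 0, -12], [1, 0, 14], [0, 1, 4]].

Note the characteristic polynomial does not split into linear factors over ℚ, so A has no Jordan form over ℚ; the rational canonical form exists over any field.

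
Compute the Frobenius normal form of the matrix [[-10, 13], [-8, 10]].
R = [[0, -4], [1, 0]]

The invariant factors of A (the non-unit diagonal entries of the Smith normal form of xI - A over ℚ[x]) are x^2 + 4, each dividing the next. The characteristic polynomial is their product, x^2 + 4.

The rational canonical form is the block-diagonal matrix of companion matrices C(f_i):
R = [[0, -4], [1, 0]].

Note the characteristic polynomial does not split into linear factors over ℚ, so A has no Jordan form over ℚ; the rational canonical form exists over any field.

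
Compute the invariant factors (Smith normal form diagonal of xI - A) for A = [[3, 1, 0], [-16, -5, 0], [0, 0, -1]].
The Jordan structure of A has elementary divisors (x + 1)^2, (x + 1). Arranging the block sizes at each eigenvalue in decreasing order and taking row products gives the invariant factors.

Invariant factors (smallest first, each dividing the next): x + 1, (x + 1)^2.

Check: the last factor (x + 1)^2 is the minimal polynomial, and the product (x + 1)^3 is the characteristic polynomial.

x + 1, (x + 1)^2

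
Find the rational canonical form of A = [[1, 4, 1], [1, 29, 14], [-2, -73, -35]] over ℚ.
R = [[0, 0, 20], [1, 0, 1], [0, 1, -5]]

The invariant factors of A (the non-unit diagonal entries of the Smith normal form of xI - A over ℚ[x]) are (x + 4)(x^2 + x - 5), each dividing the next. The characteristic polynomial is their product, (x + 4)(x^2 + x - 5).

The rational canonical form is the block-diagonal matrix of companion matrices C(f_i):
R = [[0, 0, 20], [1, 0, 1], [0, 1, -5]].

Note the characteristic polynomial does not split into linear factors over ℚ, so A has no Jordan form over ℚ; the rational canonical form exists over any field.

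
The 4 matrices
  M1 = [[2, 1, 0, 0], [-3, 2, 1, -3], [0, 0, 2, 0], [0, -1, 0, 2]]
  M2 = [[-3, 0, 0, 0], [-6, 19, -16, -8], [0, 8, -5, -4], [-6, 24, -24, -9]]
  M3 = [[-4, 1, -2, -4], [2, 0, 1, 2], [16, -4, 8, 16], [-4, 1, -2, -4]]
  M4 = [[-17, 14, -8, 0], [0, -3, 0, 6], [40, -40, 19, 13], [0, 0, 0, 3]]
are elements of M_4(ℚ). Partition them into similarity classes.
4 classes: {M1}, {M2}, {M3}, {M4}

Characteristic polynomials: χ_{M1} = (x - 2)^4, χ_{M2} = (x - 3)^2(x + 1)(x + 3), χ_{M3} = x^4, χ_{M4} = (x - 3)^2(x + 1)(x + 3).

{M1}: invariant factors x - 2, (x - 2)^3.

{M2}: invariant factors x - 3, (x - 3)(x + 1)(x + 3).

{M3}: invariant factors x, x^3.

{M4}: invariant factors (x - 3)^2(x + 1)(x + 3).

Matrices are similar if and only if their invariant-factor lists agree; the partition into similarity classes is {M1}, {M2}, {M3}, {M4}.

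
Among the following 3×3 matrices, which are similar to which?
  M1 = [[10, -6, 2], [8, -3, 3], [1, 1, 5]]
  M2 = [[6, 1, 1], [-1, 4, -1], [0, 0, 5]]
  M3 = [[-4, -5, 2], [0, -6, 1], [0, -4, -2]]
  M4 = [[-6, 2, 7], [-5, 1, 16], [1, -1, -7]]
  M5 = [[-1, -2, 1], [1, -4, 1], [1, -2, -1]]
4 classes: {M1}, {M2}, {M3, M4}, {M5}

Characteristic polynomials: χ_{M1} = (x - 4)^3, χ_{M2} = (x - 5)^3, χ_{M3} = (x + 4)^3, χ_{M4} = (x + 4)^3, χ_{M5} = (x + 2)^3.

{M1}: invariant factors (x - 4)^3.

{M2}: invariant factors x - 5, (x - 5)^2.

{M3, M4}: invariant factors (x + 4)^3.

{M5}: invariant factors x + 2, (x + 2)^2.

Matrices are similar if and only if their invariant-factor lists agree; the partition into similarity classes is {M1}, {M2}, {M3, M4}, {M5}.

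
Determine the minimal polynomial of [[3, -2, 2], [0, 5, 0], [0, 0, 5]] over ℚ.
The characteristic polynomial factors as (x - 5)^2(x - 3). The minimal polynomial is ∏(x - λ)^{k_λ} where k_λ is the size of the largest Jordan block at λ.

For λ = 3: rank(A - 3I) = 2, and the largest Jordan block has size 1 (the smallest k with rank((A - 3I)^k) = rank((A - 3I)^(k+1))).
For λ = 5: rank(A - 5I) = 1, and the largest Jordan block has size 1 (the smallest k with rank((A - 5I)^k) = rank((A - 5I)^(k+1))).

So m_A(x) = (x - 5)(x - 3).

m_A(x) = (x - 5)(x - 3)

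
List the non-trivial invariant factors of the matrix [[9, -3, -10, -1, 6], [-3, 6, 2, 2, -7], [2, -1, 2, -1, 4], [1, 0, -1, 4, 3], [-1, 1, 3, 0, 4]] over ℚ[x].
(x - 5)^2, (x - 5)^3

The Jordan structure of A has elementary divisors (x - 5)^3, (x - 5)^2. Arranging the block sizes at each eigenvalue in decreasing order and taking row products gives the invariant factors.

Invariant factors (smallest first, each dividing the next): (x - 5)^2, (x - 5)^3.

Check: the last factor (x - 5)^3 is the minimal polynomial, and the product (x - 5)^5 is the characteristic polynomial.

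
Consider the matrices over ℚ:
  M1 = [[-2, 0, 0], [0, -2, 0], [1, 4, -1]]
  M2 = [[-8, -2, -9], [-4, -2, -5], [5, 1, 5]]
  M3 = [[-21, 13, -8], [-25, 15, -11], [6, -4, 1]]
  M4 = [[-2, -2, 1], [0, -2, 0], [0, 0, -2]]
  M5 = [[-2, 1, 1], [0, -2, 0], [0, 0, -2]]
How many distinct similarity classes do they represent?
3 classes: {M1}, {M2, M3}, {M4, M5}

Characteristic polynomials: χ_{M1} = (x + 1)(x + 2)^2, χ_{M2} = (x + 1)(x + 2)^2, χ_{M3} = (x + 1)(x + 2)^2, χ_{M4} = (x + 2)^3, χ_{M5} = (x + 2)^3.

{M1}: invariant factors x + 2, (x + 1)(x + 2).

{M2, M3}: invariant factors (x + 1)(x + 2)^2.

{M4, M5}: invariant factors x + 2, (x + 2)^2.

Matrices are similar if and only if their invariant-factor lists agree; the partition into similarity classes is {M1}, {M2, M3}, {M4, M5}.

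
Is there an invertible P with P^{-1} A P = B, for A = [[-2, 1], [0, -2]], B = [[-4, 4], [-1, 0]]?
Two matrices over a field are similar if and only if they have the same invariant factors.

Both A and B have characteristic polynomial (x + 2)^2 and minimal polynomial (x + 2)^2. Computing further, both have invariant factors (x + 2)^2. Hence A and B are similar.

Yes.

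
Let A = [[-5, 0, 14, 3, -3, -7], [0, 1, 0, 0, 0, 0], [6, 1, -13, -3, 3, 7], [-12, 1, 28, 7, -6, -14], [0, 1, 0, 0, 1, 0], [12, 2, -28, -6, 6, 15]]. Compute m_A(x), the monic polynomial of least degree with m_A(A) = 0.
The characteristic polynomial factors as (x - 1)^6. The minimal polynomial is ∏(x - λ)^{k_λ} where k_λ is the size of the largest Jordan block at λ.

For λ = 1: rank(A - I) = 2, and the largest Jordan block has size 2 (the smallest k with rank((A - I)^k) = rank((A - I)^(k+1))).

So m_A(x) = (x - 1)^2.

m_A(x) = (x - 1)^2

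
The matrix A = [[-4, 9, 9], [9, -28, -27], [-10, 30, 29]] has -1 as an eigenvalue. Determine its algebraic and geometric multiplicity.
The characteristic polynomial is (x + 1)^3, so the factor x + 1 appears with exponent 3: the algebraic multiplicity is 3.

rank(A + I) = 1, so the eigenspace has dimension 3 - 1 = 2: the geometric multiplicity is 2.

Since 2 < 3, A is not diagonalizable.

algebraic multiplicity 3, geometric multiplicity 2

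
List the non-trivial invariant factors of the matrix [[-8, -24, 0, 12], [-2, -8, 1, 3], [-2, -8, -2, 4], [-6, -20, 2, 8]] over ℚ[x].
The Jordan structure of A has elementary divisors (x + 4), (x + 2)^2, (x + 2). Arranging the block sizes at each eigenvalue in decreasing order and taking row products gives the invariant factors.

Invariant factors (smallest first, each dividing the next): x + 2, (x + 2)^2(x + 4).

Check: the last factor (x + 2)^2(x + 4) is the minimal polynomial, and the product (x + 2)^3(x + 4) is the characteristic polynomial.

x + 2, (x + 2)^2(x + 4)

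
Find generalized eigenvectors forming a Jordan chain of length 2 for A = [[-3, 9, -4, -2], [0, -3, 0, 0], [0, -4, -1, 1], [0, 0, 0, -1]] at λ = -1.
We seek v_1 ∈ ker((A + I)^2) \ ker(A + I), then set v_{i+1} = (A + I) v_i.

One such chain is v_1 = [[0, 0, 0, 1]]^T, v_2 = [[-2, 0, 1, 0]]^T. Check: (A + I) v_2 = [[0, 0, 0, 0]]^T = 0.

v_1 = [[0, 0, 0, 1]]^T, v_2 = [[-2, 0, 1, 0]]^T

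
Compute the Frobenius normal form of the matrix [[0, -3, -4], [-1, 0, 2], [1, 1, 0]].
The invariant factors of A (the non-unit diagonal entries of the Smith normal form of xI - A over ℚ[x]) are x^3 - x + 2, each dividing the next. The characteristic polynomial is their product, x^3 - x + 2.

The rational canonical form is the block-diagonal matrix of companion matrices C(f_i):
R = [[0, 0, -2], [1, 0, 1], [0, 1, 0]].

Note the characteristic polynomial does not split into linear factors over ℚ, so A has no Jordan form over ℚ; the rational canonical form exists over any field.

R = [[0, 0, -2], [1, 0, 1], [0, 1, 0]]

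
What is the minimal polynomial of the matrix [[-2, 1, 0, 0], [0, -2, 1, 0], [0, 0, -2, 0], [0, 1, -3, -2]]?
m_A(x) = (x + 2)^3

The characteristic polynomial factors as (x + 2)^4. The minimal polynomial is ∏(x - λ)^{k_λ} where k_λ is the size of the largest Jordan block at λ.

For λ = -2: rank(A + 2I) = 2, and the largest Jordan block has size 3 (the smallest k with rank((A + 2I)^k) = rank((A + 2I)^(k+1))).

So m_A(x) = (x + 2)^3.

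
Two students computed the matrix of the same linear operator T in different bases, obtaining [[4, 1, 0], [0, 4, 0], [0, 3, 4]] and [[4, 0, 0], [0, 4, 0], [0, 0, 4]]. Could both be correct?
No.

Both have characteristic polynomial (x - 4)^3, but the minimal polynomial of A is (x - 4)^2 while the minimal polynomial of B is x - 4. The minimal polynomial is a similarity invariant, so A and B are not similar.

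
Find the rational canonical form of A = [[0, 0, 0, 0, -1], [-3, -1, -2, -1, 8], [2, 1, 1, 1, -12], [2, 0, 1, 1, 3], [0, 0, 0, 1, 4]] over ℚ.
The invariant factors of A (the non-unit diagonal entries of the Smith normal form of xI - A over ℚ[x]) are (x + 1)(x^2 - 3x - 1)^2, each dividing the next. The characteristic polynomial is their product, (x + 1)(x^2 - 3x - 1)^2.

The rational canonical form is the block-diagonal matrix of companion matrices C(f_i):
R = [[0, 0, 0, 0, -1], [1, 0, 0, 0, -7], [0, 1, 0, 0, -13], [0, 0, 1, 0, -1], [0, 0, 0, 1, 5]].

Note the characteristic polynomial does not split into linear factors over ℚ, so A has no Jordan form over ℚ; the rational canonical form exists over any field.

R = [[0, 0, 0, 0, -1], [1, 0, 0, 0, -7], [0, 1, 0, 0, -13], [0, 0, 1, 0, -1], [0, 0, 0, 1, 5]]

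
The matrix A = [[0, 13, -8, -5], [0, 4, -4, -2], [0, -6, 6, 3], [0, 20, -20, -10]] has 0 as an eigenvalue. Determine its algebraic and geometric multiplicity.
algebraic multiplicity 4, geometric multiplicity 2

The characteristic polynomial is x^4, so the factor x appears with exponent 4: the algebraic multiplicity is 4.

rank(A) = 2, so the eigenspace has dimension 4 - 2 = 2: the geometric multiplicity is 2.

Since 2 < 4, A is not diagonalizable.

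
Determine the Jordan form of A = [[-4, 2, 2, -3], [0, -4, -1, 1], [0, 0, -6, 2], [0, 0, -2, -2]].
The characteristic polynomial is det(xI - A) = (x + 4)^4, so the eigenvalues are -4 (algebraic multiplicity 4).

For λ = -4: rank(A + 4I) = 2, rank((A + 4I)^2) = 0. The eigenspace has dimension 4 - 2 = 2, so there are 2 Jordan blocks; the rank sequence gives block sizes [2, 2].

Assembling the blocks gives the Jordan form J above.

J = [[-4, 1, 0, 0], [0, -4, 0, 0], [0, 0, -4, 1], [0, 0, 0, -4]]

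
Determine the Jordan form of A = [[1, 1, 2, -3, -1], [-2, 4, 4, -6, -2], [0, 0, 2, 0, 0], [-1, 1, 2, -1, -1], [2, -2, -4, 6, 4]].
The characteristic polynomial is det(xI - A) = (x - 2)^5, so the eigenvalues are 2 (algebraic multiplicity 5).

For λ = 2: rank(A - 2I) = 1, rank((A - 2I)^2) = 0. The eigenspace has dimension 5 - 1 = 4, so there are 4 Jordan blocks; the rank sequence gives block sizes [2, 1, 1, 1].

Assembling the blocks gives the Jordan form J above.

J = [[2, 1, 0, 0, 0], [0, 2, 0, 0, 0], [0, 0, 2, 0, 0], [0, 0, 0, 2, 0], [0, 0, 0, 0, 2]]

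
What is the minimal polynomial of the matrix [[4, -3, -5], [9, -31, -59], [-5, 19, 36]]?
The characteristic polynomial factors as (x - 3)^3. The minimal polynomial is ∏(x - λ)^{k_λ} where k_λ is the size of the largest Jordan block at λ.

For λ = 3: rank(A - 3I) = 2, and the largest Jordan block has size 3 (the smallest k with rank((A - 3I)^k) = rank((A - 3I)^(k+1))).

So m_A(x) = (x - 3)^3.

m_A(x) = (x - 3)^3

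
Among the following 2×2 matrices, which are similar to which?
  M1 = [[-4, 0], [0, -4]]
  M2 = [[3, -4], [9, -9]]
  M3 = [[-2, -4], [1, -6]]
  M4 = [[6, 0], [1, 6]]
4 classes: {M1}, {M2}, {M3}, {M4}

Characteristic polynomials: χ_{M1} = (x + 4)^2, χ_{M2} = (x + 3)^2, χ_{M3} = (x + 4)^2, χ_{M4} = (x - 6)^2.

{M1}: invariant factors x + 4, x + 4.

{M2}: invariant factors (x + 3)^2.

{M3}: invariant factors (x + 4)^2.

{M4}: invariant factors (x - 6)^2.

Matrices are similar if and only if their invariant-factor lists agree; the partition into similarity classes is {M1}, {M2}, {M3}, {M4}.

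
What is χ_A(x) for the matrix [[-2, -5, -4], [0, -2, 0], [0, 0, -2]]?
xI - A = [[x + 2, 5, 4], [0, x + 2, 0], [0, 0, x + 2]].

Expanding det(xI - A) along the first row:
det(xI - A) = + (x + 2)·det([[x + 2, 0], [0, x + 2]]) - (5)·det([[0, 0], [0, x + 2]]) + (4)·det([[0, x + 2], [0, 0]]).

Evaluating gives χ_A(x) = x^3 + 6x^2 + 12x + 8 = (x + 2)^3.

χ_A(x) = (x + 2)^3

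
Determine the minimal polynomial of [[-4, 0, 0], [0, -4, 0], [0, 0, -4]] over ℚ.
The characteristic polynomial factors as (x + 4)^3. The minimal polynomial is ∏(x - λ)^{k_λ} where k_λ is the size of the largest Jordan block at λ.

For λ = -4: rank(A + 4I) = 0, and the largest Jordan block has size 1 (the smallest k with rank((A + 4I)^k) = rank((A + 4I)^(k+1))).

So m_A(x) = x + 4.

m_A(x) = x + 4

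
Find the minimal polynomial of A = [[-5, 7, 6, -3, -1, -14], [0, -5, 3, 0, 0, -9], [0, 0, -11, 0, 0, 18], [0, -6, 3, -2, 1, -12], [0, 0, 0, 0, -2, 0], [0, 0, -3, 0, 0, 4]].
m_A(x) = (x + 2)^2(x + 5)^2

The characteristic polynomial factors as (x + 2)^3(x + 5)^3. The minimal polynomial is ∏(x - λ)^{k_λ} where k_λ is the size of the largest Jordan block at λ.

For λ = -5: rank(A + 5I) = 4, and the largest Jordan block has size 2 (the smallest k with rank((A + 5I)^k) = rank((A + 5I)^(k+1))).
For λ = -2: rank(A + 2I) = 4, and the largest Jordan block has size 2 (the smallest k with rank((A + 2I)^k) = rank((A + 2I)^(k+1))).

So m_A(x) = (x + 2)^2(x + 5)^2.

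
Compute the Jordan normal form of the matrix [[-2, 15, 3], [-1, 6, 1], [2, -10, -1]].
J = [[1, 1, 0], [0, 1, 0], [0, 0, 1]]

The characteristic polynomial is det(xI - A) = (x - 1)^3, so the eigenvalues are 1 (algebraic multiplicity 3).

For λ = 1: rank(A - I) = 1, rank((A - I)^2) = 0. The eigenspace has dimension 3 - 1 = 2, so there are 2 Jordan blocks; the rank sequence gives block sizes [2, 1].

Assembling the blocks gives the Jordan form J above.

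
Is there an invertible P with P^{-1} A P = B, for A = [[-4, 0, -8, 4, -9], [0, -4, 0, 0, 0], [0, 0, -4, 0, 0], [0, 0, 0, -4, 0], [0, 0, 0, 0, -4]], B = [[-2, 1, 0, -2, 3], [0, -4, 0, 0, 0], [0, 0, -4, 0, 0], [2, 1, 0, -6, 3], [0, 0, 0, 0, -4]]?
Two matrices over a field are similar if and only if they have the same invariant factors.

Both A and B have characteristic polynomial (x + 4)^5 and minimal polynomial (x + 4)^2. Computing further, both have invariant factors x + 4, x + 4, x + 4, (x + 4)^2. Hence A and B are similar.

Yes.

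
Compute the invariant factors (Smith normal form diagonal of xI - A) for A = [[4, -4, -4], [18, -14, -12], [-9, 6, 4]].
The Jordan structure of A has elementary divisors (x + 2)^2, (x + 2). Arranging the block sizes at each eigenvalue in decreasing order and taking row products gives the invariant factors.

Invariant factors (smallest first, each dividing the next): x + 2, (x + 2)^2.

Check: the last factor (x + 2)^2 is the minimal polynomial, and the product (x + 2)^3 is the characteristic polynomial.

x + 2, (x + 2)^2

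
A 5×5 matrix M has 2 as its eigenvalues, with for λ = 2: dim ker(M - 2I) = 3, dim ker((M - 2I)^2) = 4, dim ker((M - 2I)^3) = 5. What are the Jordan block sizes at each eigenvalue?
Jordan blocks: (2, 3), (2, 1), (2, 1)

λ = 2: successive nullity increments [3, 1, 1] count blocks of size ≥ k; block sizes are [3, 1, 1].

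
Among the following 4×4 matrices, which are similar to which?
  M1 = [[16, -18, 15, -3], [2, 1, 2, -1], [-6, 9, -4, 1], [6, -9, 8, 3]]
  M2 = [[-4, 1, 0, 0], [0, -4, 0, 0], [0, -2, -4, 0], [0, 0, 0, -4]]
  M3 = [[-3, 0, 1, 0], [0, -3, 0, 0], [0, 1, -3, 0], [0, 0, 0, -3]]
Characteristic polynomials: χ_{M1} = (x - 4)^4, χ_{M2} = (x + 4)^4, χ_{M3} = (x + 3)^4.

{M1}: invariant factors (x - 4)^2, (x - 4)^2.

{M2}: invariant factors x + 4, x + 4, (x + 4)^2.

{M3}: invariant factors x + 3, (x + 3)^3.

Matrices are similar if and only if their invariant-factor lists agree; the partition into similarity classes is {M1}, {M2}, {M3}.

3 classes: {M1}, {M2}, {M3}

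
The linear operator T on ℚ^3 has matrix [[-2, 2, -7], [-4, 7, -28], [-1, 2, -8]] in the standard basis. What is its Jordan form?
J = [[-1, 1, 0], [0, -1, 0], [0, 0, -1]]

The characteristic polynomial is det(xI - A) = (x + 1)^3, so the eigenvalues are -1 (algebraic multiplicity 3).

For λ = -1: rank(A + I) = 1, rank((A + I)^2) = 0. The eigenspace has dimension 3 - 1 = 2, so there are 2 Jordan blocks; the rank sequence gives block sizes [2, 1].

Assembling the blocks gives the Jordan form J above.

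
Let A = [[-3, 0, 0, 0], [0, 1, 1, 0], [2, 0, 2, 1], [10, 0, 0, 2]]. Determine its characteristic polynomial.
χ_A(x) = (x - 2)^2(x - 1)(x + 3)

xI - A = [[x + 3, 0, 0, 0], [0, x - 1, -1, 0], [-2, 0, x - 2, -1], [-10, 0, 0, x - 2]].

Expanding det(xI - A) along the first row:
det(xI - A) = + (x + 3)·det([[x - 1, -1, 0], [0, x - 2, -1], [0, 0, x - 2]]) - (0)·det([[0, -1, 0], [-2, x - 2, -1], [-10, 0, x - 2]]) + (0)·det([[0, x - 1, 0], [-2, 0, -1], [-10, 0, x - 2]]) - (0)·det([[0, x - 1, -1], [-2, 0, x - 2], [-10, 0, 0]]).

Evaluating gives χ_A(x) = x^4 - 2x^3 - 7x^2 + 20x - 12 = (x - 2)^2(x - 1)(x + 3).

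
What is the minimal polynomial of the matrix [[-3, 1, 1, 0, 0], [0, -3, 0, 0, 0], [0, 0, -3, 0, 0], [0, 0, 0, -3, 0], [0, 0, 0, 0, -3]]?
m_A(x) = (x + 3)^2

The characteristic polynomial factors as (x + 3)^5. The minimal polynomial is ∏(x - λ)^{k_λ} where k_λ is the size of the largest Jordan block at λ.

For λ = -3: rank(A + 3I) = 1, and the largest Jordan block has size 2 (the smallest k with rank((A + 3I)^k) = rank((A + 3I)^(k+1))).

So m_A(x) = (x + 3)^2.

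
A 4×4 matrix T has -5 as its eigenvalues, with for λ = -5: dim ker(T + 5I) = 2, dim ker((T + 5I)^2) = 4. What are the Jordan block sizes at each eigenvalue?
λ = -5: successive nullity increments [2, 2] count blocks of size ≥ k; block sizes are [2, 2].

Jordan blocks: (-5, 2), (-5, 2)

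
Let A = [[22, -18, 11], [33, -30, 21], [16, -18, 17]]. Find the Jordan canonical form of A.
The characteristic polynomial is det(xI - A) = (x - 6)^2(x + 3), so the eigenvalues are -3 (algebraic multiplicity 1), 6 (algebraic multiplicity 2).

For λ = -3: algebraic multiplicity 1 gives one 1×1 block.

For λ = 6: rank(A - 6I) = 2, rank((A - 6I)^2) = 1. The eigenspace has dimension 3 - 2 = 1, so there is 1 Jordan block; the rank sequence gives block sizes [2].

Assembling the blocks gives the Jordan form J above.

J = [[-3, 0, 0], [0, 6, 1], [0, 0, 6]]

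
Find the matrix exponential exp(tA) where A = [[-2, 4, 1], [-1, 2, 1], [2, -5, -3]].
A has Jordan form J = [[-1, 1, 0], [0, -1, 1], [0, 0, -1]] with A = PJP^{-1}, so e^{tA} = P e^{tJ} P^{-1}.

For a Jordan block J_k(λ), e^{tJ_k(λ)} = e^{λt} · (I + tN + t^2 N^2/2! + ... + t^{k-1} N^{k-1}/(k-1)!) where N is the nilpotent superdiagonal part.

Assembling the blocks and conjugating back gives the entries of e^{tA} as shown above.

e^{tA} = [[(-t^2/2 - t + 1)*e^{-t}, t*(3*t + 8)*e^{-t}/2, t*(t + 2)*e^{-t}/2], [-t*e^{-t}, (3*t + 1)*e^{-t}, t*e^{-t}], [t*(4 - t)*e^{-t}/2, t*(3*t - 10)*e^{-t}/2, (t^2 - 4*t + 2)*e^{-t}/2]]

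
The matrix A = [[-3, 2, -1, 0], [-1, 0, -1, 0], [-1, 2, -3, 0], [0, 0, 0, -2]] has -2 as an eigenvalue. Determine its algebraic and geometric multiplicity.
The characteristic polynomial is (x + 2)^4, so the factor x + 2 appears with exponent 4: the algebraic multiplicity is 4.

rank(A + 2I) = 1, so the eigenspace has dimension 4 - 1 = 3: the geometric multiplicity is 3.

Since 3 < 4, A is not diagonalizable.

algebraic multiplicity 4, geometric multiplicity 3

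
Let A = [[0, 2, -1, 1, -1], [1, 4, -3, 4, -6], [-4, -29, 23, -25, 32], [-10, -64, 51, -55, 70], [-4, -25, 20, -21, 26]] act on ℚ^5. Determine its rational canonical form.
R = [[0, 0, 0, 0, 1], [1, 0, 0, 0, 0], [0, 1, 0, 0, -3], [0, 0, 1, 0, -3], [0, 0, 0, 1, -2]]

The invariant factors of A (the non-unit diagonal entries of the Smith normal form of xI - A over ℚ[x]) are (x + 1)^2(x^3 + 2x - 1), each dividing the next. The characteristic polynomial is their product, (x + 1)^2(x^3 + 2x - 1).

The rational canonical form is the block-diagonal matrix of companion matrices C(f_i):
R = [[0, 0, 0, 0, 1], [1, 0, 0, 0, 0], [0, 1, 0, 0, -3], [0, 0, 1, 0, -3], [0, 0, 0, 1, -2]].

Note the characteristic polynomial does not split into linear factors over ℚ, so A has no Jordan form over ℚ; the rational canonical form exists over any field.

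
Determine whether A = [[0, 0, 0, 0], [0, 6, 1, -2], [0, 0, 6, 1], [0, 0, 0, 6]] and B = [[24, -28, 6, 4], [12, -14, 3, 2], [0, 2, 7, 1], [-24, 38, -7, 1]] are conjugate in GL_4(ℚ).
Two matrices over a field are similar if and only if they have the same invariant factors.

Both A and B have characteristic polynomial x(x - 6)^3 and minimal polynomial x(x - 6)^3. Computing further, both have invariant factors x(x - 6)^3. Hence A and B are similar.

Yes.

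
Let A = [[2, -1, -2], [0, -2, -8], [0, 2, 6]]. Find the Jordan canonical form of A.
The characteristic polynomial is det(xI - A) = (x - 2)^3, so the eigenvalues are 2 (algebraic multiplicity 3).

For λ = 2: rank(A - 2I) = 1, rank((A - 2I)^2) = 0. The eigenspace has dimension 3 - 1 = 2, so there are 2 Jordan blocks; the rank sequence gives block sizes [2, 1].

Assembling the blocks gives the Jordan form J above.

J = [[2, 1, 0], [0, 2, 0], [0, 0, 2]]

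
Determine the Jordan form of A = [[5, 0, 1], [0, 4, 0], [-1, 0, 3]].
The characteristic polynomial is det(xI - A) = (x - 4)^3, so the eigenvalues are 4 (algebraic multiplicity 3).

For λ = 4: rank(A - 4I) = 1, rank((A - 4I)^2) = 0. The eigenspace has dimension 3 - 1 = 2, so there are 2 Jordan blocks; the rank sequence gives block sizes [2, 1].

Assembling the blocks gives the Jordan form J above.

J = [[4, 1, 0], [0, 4, 0], [0, 0, 4]]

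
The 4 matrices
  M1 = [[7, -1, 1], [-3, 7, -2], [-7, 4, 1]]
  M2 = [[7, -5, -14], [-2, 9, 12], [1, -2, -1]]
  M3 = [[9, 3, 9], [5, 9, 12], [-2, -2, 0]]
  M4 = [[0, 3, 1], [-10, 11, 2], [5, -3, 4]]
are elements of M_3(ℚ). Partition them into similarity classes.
3 classes: {M1, M2}, {M3}, {M4}

Characteristic polynomials: χ_{M1} = (x - 5)^3, χ_{M2} = (x - 5)^3, χ_{M3} = (x - 6)^3, χ_{M4} = (x - 5)^3.

{M1, M2}: invariant factors (x - 5)^3.

{M3}: invariant factors (x - 6)^3.

{M4}: invariant factors x - 5, (x - 5)^2.

Matrices are similar if and only if their invariant-factor lists agree; the partition into similarity classes is {M1, M2}, {M3}, {M4}.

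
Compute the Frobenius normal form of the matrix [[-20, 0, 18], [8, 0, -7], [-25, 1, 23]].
The invariant factors of A (the non-unit diagonal entries of the Smith normal form of xI - A over ℚ[x]) are (x - 4)(x^2 + x + 1), each dividing the next. The characteristic polynomial is their product, (x - 4)(x^2 + x + 1).

The rational canonical form is the block-diagonal matrix of companion matrices C(f_i):
R = [[0, 0, 4], [1, 0, 3], [0, 1, 3]].

Note the characteristic polynomial does not split into linear factors over ℚ, so A has no Jordan form over ℚ; the rational canonical form exists over any field.

R = [[0, 0, 4], [1, 0, 3], [0, 1, 3]]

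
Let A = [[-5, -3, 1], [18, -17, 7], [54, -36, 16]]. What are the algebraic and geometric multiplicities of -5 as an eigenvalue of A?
algebraic multiplicity 2, geometric multiplicity 1

The characteristic polynomial is (x - 4)(x + 5)^2, so the factor x + 5 appears with exponent 2: the algebraic multiplicity is 2.

rank(A + 5I) = 2, so the eigenspace has dimension 3 - 2 = 1: the geometric multiplicity is 1.

Since 1 < 2, A is not diagonalizable.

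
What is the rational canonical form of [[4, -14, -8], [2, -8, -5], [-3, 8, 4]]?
The invariant factors of A (the non-unit diagonal entries of the Smith normal form of xI - A over ℚ[x]) are x^3 - 4x + 2, each dividing the next. The characteristic polynomial is their product, x^3 - 4x + 2.

The rational canonical form is the block-diagonal matrix of companion matrices C(f_i):
R = [[0, 0, -2], [1, 0, 4], [0, 1, 0]].

Note the characteristic polynomial does not split into linear factors over ℚ, so A has no Jordan form over ℚ; the rational canonical form exists over any field.

R = [[0, 0, -2], [1, 0, 4], [0, 1, 0]]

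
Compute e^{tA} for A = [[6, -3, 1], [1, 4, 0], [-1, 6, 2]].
e^{tA} = [[(2*t + 1)*e^{4*t}, -3*t*e^{4*t}, t*e^{4*t}], [t*(t + 1)*e^{4*t}, (2 - 3*t^2)*e^{4*t}/2, t^2*e^{4*t}/2], [t*(3*t - 1)*e^{4*t}, 3*t*(4 - 3*t)*e^{4*t}/2, (3*t^2 - 4*t + 2)*e^{4*t}/2]]

A has Jordan form J = [[4, 1, 0], [0, 4, 1], [0, 0, 4]] with A = PJP^{-1}, so e^{tA} = P e^{tJ} P^{-1}.

For a Jordan block J_k(λ), e^{tJ_k(λ)} = e^{λt} · (I + tN + t^2 N^2/2! + ... + t^{k-1} N^{k-1}/(k-1)!) where N is the nilpotent superdiagonal part.

Assembling the blocks and conjugating back gives the entries of e^{tA} as shown above.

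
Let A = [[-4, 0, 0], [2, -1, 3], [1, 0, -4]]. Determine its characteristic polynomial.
χ_A(x) = (x + 1)(x + 4)^2

xI - A = [[x + 4, 0, 0], [-2, x + 1, -3], [-1, 0, x + 4]].

Expanding det(xI - A) along the first row:
det(xI - A) = + (x + 4)·det([[x + 1, -3], [0, x + 4]]) - (0)·det([[-2, -3], [-1, x + 4]]) + (0)·det([[-2, x + 1], [-1, 0]]).

Evaluating gives χ_A(x) = x^3 + 9x^2 + 24x + 16 = (x + 1)(x + 4)^2.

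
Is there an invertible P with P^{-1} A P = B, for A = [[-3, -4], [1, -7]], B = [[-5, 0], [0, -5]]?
Both have characteristic polynomial (x + 5)^2, but the minimal polynomial of A is (x + 5)^2 while the minimal polynomial of B is x + 5. The minimal polynomial is a similarity invariant, so A and B are not similar.

No.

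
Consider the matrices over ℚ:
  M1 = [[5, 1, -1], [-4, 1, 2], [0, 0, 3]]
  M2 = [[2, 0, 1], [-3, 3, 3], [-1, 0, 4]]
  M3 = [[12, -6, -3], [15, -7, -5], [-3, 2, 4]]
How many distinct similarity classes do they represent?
1 class: {M1, M2, M3}

Characteristic polynomials: χ_{M1} = (x - 3)^3, χ_{M2} = (x - 3)^3, χ_{M3} = (x - 3)^3.

{M1, M2, M3}: invariant factors x - 3, (x - 3)^2.

Matrices are similar if and only if their invariant-factor lists agree; the partition into similarity classes is {M1, M2, M3}.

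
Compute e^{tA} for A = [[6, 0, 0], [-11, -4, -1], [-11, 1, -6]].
A has Jordan form J = [[-5, 1, 0], [0, -5, 0], [0, 0, 6]] with A = PJP^{-1}, so e^{tA} = P e^{tJ} P^{-1}.

For a Jordan block J_k(λ), e^{tJ_k(λ)} = e^{λt} · (I + tN + t^2 N^2/2! + ... + t^{k-1} N^{k-1}/(k-1)!) where N is the nilpotent superdiagonal part.

Assembling the blocks and conjugating back gives the entries of e^{tA} as shown above.

e^{tA} = [[e^{6*t}, 0, 0], [(1 - e^{11*t})*e^{-5*t}, (t + 1)*e^{-5*t}, -t*e^{-5*t}], [(1 - e^{11*t})*e^{-5*t}, t*e^{-5*t}, (1 - t)*e^{-5*t}]]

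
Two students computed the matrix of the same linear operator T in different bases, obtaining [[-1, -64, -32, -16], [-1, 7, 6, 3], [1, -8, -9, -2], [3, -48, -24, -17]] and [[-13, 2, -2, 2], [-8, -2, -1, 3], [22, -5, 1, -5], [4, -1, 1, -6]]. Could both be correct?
Two matrices over a field are similar if and only if they have the same invariant factors.

Both A and B have characteristic polynomial (x + 5)^4 and minimal polynomial (x + 5)^3. Computing further, both have invariant factors x + 5, (x + 5)^3. Hence A and B are similar.

Yes.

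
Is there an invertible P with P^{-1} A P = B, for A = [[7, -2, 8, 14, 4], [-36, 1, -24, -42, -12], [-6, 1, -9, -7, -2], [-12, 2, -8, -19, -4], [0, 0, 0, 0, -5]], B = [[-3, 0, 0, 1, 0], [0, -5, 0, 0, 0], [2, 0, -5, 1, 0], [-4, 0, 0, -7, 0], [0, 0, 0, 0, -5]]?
Two matrices over a field are similar if and only if they have the same invariant factors.

Both A and B have characteristic polynomial (x + 5)^5 and minimal polynomial (x + 5)^2. Computing further, both have invariant factors x + 5, x + 5, x + 5, (x + 5)^2. Hence A and B are similar.

Yes.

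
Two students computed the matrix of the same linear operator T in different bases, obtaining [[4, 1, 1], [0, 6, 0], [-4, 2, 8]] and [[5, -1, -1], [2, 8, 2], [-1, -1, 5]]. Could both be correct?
Two matrices over a field are similar if and only if they have the same invariant factors.

Both A and B have characteristic polynomial (x - 6)^3 and minimal polynomial (x - 6)^2. Computing further, both have invariant factors x - 6, (x - 6)^2. Hence A and B are similar.

Yes.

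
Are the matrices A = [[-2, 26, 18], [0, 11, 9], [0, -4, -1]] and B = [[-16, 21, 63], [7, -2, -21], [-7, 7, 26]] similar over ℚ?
Both have characteristic polynomial (x - 5)^2(x + 2), but the minimal polynomial of A is (x - 5)^2(x + 2) while the minimal polynomial of B is (x - 5)(x + 2). The minimal polynomial is a similarity invariant, so A and B are not similar.

No.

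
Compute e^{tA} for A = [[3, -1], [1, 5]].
A has Jordan form J = [[4, 1], [0, 4]] with A = PJP^{-1}, so e^{tA} = P e^{tJ} P^{-1}.

For a Jordan block J_k(λ), e^{tJ_k(λ)} = e^{λt} · (I + tN + t^2 N^2/2! + ... + t^{k-1} N^{k-1}/(k-1)!) where N is the nilpotent superdiagonal part.

Assembling the blocks and conjugating back gives the entries of e^{tA} as shown above.

e^{tA} = [[(1 - t)*e^{4*t}, -t*e^{4*t}], [t*e^{4*t}, (t + 1)*e^{4*t}]]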